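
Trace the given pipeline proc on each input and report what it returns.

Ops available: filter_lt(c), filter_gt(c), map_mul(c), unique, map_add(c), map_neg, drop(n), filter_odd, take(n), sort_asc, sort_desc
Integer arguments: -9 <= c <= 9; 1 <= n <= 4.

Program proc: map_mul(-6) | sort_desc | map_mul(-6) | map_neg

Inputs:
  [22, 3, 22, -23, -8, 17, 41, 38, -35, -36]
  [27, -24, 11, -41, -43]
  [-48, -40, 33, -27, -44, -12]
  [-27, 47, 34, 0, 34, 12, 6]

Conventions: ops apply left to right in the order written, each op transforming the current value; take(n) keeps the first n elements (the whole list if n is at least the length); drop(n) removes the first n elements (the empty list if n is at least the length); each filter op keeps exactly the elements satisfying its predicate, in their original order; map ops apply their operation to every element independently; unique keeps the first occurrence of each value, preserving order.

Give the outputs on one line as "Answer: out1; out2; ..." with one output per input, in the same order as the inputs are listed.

Execution, op by op:
  [22, 3, 22, -23, -8, 17, 41, 38, -35, -36] -> [-132, -18, -132, 138, 48, -102, -246, -228, 210, 216] -> [216, 210, 138, 48, -18, -102, -132, -132, -228, -246] -> [-1296, -1260, -828, -288, 108, 612, 792, 792, 1368, 1476] -> [1296, 1260, 828, 288, -108, -612, -792, -792, -1368, -1476]
  [27, -24, 11, -41, -43] -> [-162, 144, -66, 246, 258] -> [258, 246, 144, -66, -162] -> [-1548, -1476, -864, 396, 972] -> [1548, 1476, 864, -396, -972]
  [-48, -40, 33, -27, -44, -12] -> [288, 240, -198, 162, 264, 72] -> [288, 264, 240, 162, 72, -198] -> [-1728, -1584, -1440, -972, -432, 1188] -> [1728, 1584, 1440, 972, 432, -1188]
  [-27, 47, 34, 0, 34, 12, 6] -> [162, -282, -204, 0, -204, -72, -36] -> [162, 0, -36, -72, -204, -204, -282] -> [-972, 0, 216, 432, 1224, 1224, 1692] -> [972, 0, -216, -432, -1224, -1224, -1692]

[1296, 1260, 828, 288, -108, -612, -792, -792, -1368, -1476]; [1548, 1476, 864, -396, -972]; [1728, 1584, 1440, 972, 432, -1188]; [972, 0, -216, -432, -1224, -1224, -1692]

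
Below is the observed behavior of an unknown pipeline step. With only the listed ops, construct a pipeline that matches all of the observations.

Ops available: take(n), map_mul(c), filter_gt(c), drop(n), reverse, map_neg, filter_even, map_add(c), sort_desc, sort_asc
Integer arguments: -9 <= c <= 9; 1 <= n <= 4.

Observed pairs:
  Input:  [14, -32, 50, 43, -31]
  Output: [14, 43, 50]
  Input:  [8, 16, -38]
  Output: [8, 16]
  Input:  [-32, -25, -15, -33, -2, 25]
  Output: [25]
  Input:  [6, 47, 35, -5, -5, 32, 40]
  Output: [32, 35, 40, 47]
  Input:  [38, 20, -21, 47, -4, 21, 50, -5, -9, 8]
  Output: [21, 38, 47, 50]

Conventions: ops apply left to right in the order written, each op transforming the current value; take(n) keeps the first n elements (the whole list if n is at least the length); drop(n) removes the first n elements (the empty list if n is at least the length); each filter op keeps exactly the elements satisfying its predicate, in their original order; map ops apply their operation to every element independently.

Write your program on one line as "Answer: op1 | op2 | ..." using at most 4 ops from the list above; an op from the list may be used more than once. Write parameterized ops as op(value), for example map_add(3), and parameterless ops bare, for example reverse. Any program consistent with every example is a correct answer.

sort_desc | take(4) | sort_asc | filter_gt(7)

Check, running the answer program on each example:
  [14, -32, 50, 43, -31] -> [50, 43, 14, -31, -32] -> [50, 43, 14, -31] -> [-31, 14, 43, 50] -> [14, 43, 50]
  [8, 16, -38] -> [16, 8, -38] -> [16, 8, -38] -> [-38, 8, 16] -> [8, 16]
  [-32, -25, -15, -33, -2, 25] -> [25, -2, -15, -25, -32, -33] -> [25, -2, -15, -25] -> [-25, -15, -2, 25] -> [25]
  [6, 47, 35, -5, -5, 32, 40] -> [47, 40, 35, 32, 6, -5, -5] -> [47, 40, 35, 32] -> [32, 35, 40, 47] -> [32, 35, 40, 47]
  [38, 20, -21, 47, -4, 21, 50, -5, -9, 8] -> [50, 47, 38, 21, 20, 8, -4, -5, -9, -21] -> [50, 47, 38, 21] -> [21, 38, 47, 50] -> [21, 38, 47, 50]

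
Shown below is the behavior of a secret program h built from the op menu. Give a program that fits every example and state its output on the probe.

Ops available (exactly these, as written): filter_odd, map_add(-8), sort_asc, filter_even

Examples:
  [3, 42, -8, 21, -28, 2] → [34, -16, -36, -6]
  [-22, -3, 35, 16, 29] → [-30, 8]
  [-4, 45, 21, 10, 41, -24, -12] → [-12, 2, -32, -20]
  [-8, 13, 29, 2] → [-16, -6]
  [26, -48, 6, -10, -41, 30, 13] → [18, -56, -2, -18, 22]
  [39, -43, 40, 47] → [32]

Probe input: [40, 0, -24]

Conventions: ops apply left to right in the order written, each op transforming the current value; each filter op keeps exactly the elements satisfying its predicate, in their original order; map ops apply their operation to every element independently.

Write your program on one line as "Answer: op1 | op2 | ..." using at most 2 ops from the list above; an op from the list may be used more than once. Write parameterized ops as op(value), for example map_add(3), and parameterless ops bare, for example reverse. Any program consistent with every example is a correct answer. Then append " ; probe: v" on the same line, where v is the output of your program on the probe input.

filter_even | map_add(-8) ; probe: [32, -8, -32]

Check, running the answer program on each example:
  [3, 42, -8, 21, -28, 2] -> [42, -8, -28, 2] -> [34, -16, -36, -6]
  [-22, -3, 35, 16, 29] -> [-22, 16] -> [-30, 8]
  [-4, 45, 21, 10, 41, -24, -12] -> [-4, 10, -24, -12] -> [-12, 2, -32, -20]
  [-8, 13, 29, 2] -> [-8, 2] -> [-16, -6]
  [26, -48, 6, -10, -41, 30, 13] -> [26, -48, 6, -10, 30] -> [18, -56, -2, -18, 22]
  [39, -43, 40, 47] -> [40] -> [32]
  probe: [40, 0, -24] -> [40, 0, -24] -> [32, -8, -32]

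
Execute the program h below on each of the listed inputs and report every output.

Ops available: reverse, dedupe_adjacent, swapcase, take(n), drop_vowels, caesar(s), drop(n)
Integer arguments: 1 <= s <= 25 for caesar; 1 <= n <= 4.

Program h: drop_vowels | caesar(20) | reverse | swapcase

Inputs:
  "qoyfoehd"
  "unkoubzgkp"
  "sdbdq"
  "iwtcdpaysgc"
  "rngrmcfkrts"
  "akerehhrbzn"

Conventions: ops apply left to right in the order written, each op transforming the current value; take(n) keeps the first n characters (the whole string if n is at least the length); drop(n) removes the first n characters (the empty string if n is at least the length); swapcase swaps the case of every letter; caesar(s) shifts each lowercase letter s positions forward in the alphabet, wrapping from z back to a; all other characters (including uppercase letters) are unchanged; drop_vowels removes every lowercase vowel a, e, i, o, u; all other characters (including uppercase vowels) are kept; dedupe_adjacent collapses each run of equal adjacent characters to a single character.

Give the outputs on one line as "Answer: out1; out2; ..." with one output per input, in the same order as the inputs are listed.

Execution, op by op:
  "qoyfoehd" -> "qyfhd" -> "kszbx" -> "xbzsk" -> "XBZSK"
  "unkoubzgkp" -> "nkbzgkp" -> "hevtaej" -> "jeatveh" -> "JEATVEH"
  "sdbdq" -> "sdbdq" -> "mxvxk" -> "kxvxm" -> "KXVXM"
  "iwtcdpaysgc" -> "wtcdpysgc" -> "qnwxjsmaw" -> "wamsjxwnq" -> "WAMSJXWNQ"
  "rngrmcfkrts" -> "rngrmcfkrts" -> "lhalgwzelnm" -> "mnlezwglahl" -> "MNLEZWGLAHL"
  "akerehhrbzn" -> "krhhrbzn" -> "elbblvth" -> "htvlbble" -> "HTVLBBLE"

"XBZSK"; "JEATVEH"; "KXVXM"; "WAMSJXWNQ"; "MNLEZWGLAHL"; "HTVLBBLE"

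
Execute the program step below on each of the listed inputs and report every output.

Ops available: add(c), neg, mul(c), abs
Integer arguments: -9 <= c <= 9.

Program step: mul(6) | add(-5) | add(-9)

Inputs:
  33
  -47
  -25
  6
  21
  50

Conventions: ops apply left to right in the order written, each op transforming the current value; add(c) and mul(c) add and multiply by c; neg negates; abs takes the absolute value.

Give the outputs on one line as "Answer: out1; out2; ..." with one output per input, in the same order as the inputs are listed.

Execution, op by op:
  33 -> 198 -> 193 -> 184
  -47 -> -282 -> -287 -> -296
  -25 -> -150 -> -155 -> -164
  6 -> 36 -> 31 -> 22
  21 -> 126 -> 121 -> 112
  50 -> 300 -> 295 -> 286

184; -296; -164; 22; 112; 286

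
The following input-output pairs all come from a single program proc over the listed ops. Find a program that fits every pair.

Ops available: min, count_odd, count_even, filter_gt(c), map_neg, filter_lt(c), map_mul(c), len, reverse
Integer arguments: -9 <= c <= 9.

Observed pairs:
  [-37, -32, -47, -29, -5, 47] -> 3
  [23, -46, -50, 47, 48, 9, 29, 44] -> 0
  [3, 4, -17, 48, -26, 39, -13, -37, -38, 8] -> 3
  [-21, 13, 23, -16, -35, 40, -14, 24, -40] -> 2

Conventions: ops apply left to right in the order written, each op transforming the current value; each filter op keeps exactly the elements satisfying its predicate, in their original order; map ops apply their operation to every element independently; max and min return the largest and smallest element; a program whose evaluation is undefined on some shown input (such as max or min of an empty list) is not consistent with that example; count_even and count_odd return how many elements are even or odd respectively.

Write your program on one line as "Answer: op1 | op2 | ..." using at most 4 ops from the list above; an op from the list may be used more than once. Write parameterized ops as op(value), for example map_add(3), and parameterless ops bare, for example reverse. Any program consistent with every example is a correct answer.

reverse | map_neg | filter_gt(7) | count_odd

Check, running the answer program on each example:
  [-37, -32, -47, -29, -5, 47] -> [47, -5, -29, -47, -32, -37] -> [-47, 5, 29, 47, 32, 37] -> [29, 47, 32, 37] -> 3
  [23, -46, -50, 47, 48, 9, 29, 44] -> [44, 29, 9, 48, 47, -50, -46, 23] -> [-44, -29, -9, -48, -47, 50, 46, -23] -> [50, 46] -> 0
  [3, 4, -17, 48, -26, 39, -13, -37, -38, 8] -> [8, -38, -37, -13, 39, -26, 48, -17, 4, 3] -> [-8, 38, 37, 13, -39, 26, -48, 17, -4, -3] -> [38, 37, 13, 26, 17] -> 3
  [-21, 13, 23, -16, -35, 40, -14, 24, -40] -> [-40, 24, -14, 40, -35, -16, 23, 13, -21] -> [40, -24, 14, -40, 35, 16, -23, -13, 21] -> [40, 14, 35, 16, 21] -> 2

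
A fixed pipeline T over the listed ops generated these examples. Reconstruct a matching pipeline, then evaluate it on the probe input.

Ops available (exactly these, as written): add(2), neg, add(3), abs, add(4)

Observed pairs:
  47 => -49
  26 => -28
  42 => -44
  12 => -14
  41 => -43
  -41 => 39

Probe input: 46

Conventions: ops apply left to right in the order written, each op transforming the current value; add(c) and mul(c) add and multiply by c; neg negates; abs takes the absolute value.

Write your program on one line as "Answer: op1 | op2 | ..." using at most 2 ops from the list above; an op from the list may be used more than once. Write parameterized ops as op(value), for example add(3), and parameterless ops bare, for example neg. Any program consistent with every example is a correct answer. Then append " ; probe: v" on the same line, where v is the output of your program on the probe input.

add(2) | neg ; probe: -48

Check, running the answer program on each example:
  47 -> 49 -> -49
  26 -> 28 -> -28
  42 -> 44 -> -44
  12 -> 14 -> -14
  41 -> 43 -> -43
  -41 -> -39 -> 39
  probe: 46 -> 48 -> -48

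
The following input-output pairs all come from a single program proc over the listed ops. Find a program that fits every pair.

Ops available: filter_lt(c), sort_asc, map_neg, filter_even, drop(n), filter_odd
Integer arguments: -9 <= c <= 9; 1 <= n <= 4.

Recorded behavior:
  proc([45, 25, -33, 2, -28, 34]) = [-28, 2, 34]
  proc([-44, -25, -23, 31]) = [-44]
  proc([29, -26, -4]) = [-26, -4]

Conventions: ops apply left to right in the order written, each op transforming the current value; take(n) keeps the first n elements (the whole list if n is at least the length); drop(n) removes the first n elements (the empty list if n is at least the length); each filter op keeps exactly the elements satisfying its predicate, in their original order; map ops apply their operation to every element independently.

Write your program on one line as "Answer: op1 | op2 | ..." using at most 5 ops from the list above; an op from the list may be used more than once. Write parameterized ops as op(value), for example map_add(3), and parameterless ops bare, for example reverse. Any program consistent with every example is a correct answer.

sort_asc | map_neg | filter_even | map_neg

Check, running the answer program on each example:
  [45, 25, -33, 2, -28, 34] -> [-33, -28, 2, 25, 34, 45] -> [33, 28, -2, -25, -34, -45] -> [28, -2, -34] -> [-28, 2, 34]
  [-44, -25, -23, 31] -> [-44, -25, -23, 31] -> [44, 25, 23, -31] -> [44] -> [-44]
  [29, -26, -4] -> [-26, -4, 29] -> [26, 4, -29] -> [26, 4] -> [-26, -4]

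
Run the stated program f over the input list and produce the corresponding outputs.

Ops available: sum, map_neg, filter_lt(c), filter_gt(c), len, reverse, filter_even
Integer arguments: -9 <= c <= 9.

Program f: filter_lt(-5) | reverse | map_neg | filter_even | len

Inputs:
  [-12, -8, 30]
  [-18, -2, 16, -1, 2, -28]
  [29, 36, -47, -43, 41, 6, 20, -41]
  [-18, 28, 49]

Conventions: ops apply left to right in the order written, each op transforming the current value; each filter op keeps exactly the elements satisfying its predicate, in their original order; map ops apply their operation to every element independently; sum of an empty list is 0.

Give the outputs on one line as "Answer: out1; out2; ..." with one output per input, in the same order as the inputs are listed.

Execution, op by op:
  [-12, -8, 30] -> [-12, -8] -> [-8, -12] -> [8, 12] -> [8, 12] -> 2
  [-18, -2, 16, -1, 2, -28] -> [-18, -28] -> [-28, -18] -> [28, 18] -> [28, 18] -> 2
  [29, 36, -47, -43, 41, 6, 20, -41] -> [-47, -43, -41] -> [-41, -43, -47] -> [41, 43, 47] -> [] -> 0
  [-18, 28, 49] -> [-18] -> [-18] -> [18] -> [18] -> 1

2; 2; 0; 1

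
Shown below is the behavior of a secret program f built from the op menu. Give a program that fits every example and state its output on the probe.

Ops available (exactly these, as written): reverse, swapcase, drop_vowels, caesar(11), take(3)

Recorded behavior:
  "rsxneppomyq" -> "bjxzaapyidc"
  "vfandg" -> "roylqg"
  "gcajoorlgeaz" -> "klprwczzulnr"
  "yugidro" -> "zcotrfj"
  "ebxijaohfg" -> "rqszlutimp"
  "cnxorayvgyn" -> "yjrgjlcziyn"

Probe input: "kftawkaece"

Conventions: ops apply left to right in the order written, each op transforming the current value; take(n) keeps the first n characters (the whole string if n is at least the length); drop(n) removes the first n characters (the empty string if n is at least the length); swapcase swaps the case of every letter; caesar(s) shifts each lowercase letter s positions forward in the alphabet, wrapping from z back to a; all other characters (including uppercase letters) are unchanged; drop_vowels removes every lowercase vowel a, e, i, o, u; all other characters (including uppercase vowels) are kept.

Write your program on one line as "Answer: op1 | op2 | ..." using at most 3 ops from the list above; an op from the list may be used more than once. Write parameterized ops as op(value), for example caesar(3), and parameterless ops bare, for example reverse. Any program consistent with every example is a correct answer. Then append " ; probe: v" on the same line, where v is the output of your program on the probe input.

reverse | caesar(11) ; probe: "pnplvhleqv"

Check, running the answer program on each example:
  "rsxneppomyq" -> "qymoppenxsr" -> "bjxzaapyidc"
  "vfandg" -> "gdnafv" -> "roylqg"
  "gcajoorlgeaz" -> "zaeglroojacg" -> "klprwczzulnr"
  "yugidro" -> "ordiguy" -> "zcotrfj"
  "ebxijaohfg" -> "gfhoajixbe" -> "rqszlutimp"
  "cnxorayvgyn" -> "nygvyaroxnc" -> "yjrgjlcziyn"
  probe: "kftawkaece" -> "eceakwatfk" -> "pnplvhleqv"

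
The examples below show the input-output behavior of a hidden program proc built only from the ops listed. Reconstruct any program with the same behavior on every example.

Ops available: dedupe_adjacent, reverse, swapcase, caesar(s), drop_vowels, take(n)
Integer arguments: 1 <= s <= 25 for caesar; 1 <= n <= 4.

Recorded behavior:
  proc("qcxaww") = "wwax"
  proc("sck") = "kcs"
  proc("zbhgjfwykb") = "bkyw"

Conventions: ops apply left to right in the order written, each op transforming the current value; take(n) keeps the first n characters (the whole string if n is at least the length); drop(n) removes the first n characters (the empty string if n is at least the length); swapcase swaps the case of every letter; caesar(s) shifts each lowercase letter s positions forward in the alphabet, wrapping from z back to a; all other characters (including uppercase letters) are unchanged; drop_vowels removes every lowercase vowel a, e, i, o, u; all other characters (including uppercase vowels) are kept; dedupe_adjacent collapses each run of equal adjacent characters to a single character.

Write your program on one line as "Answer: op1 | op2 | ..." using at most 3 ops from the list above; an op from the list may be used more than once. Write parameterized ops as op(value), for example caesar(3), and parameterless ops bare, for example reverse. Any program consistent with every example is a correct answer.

reverse | take(4)

Check, running the answer program on each example:
  "qcxaww" -> "wwaxcq" -> "wwax"
  "sck" -> "kcs" -> "kcs"
  "zbhgjfwykb" -> "bkywfjghbz" -> "bkyw"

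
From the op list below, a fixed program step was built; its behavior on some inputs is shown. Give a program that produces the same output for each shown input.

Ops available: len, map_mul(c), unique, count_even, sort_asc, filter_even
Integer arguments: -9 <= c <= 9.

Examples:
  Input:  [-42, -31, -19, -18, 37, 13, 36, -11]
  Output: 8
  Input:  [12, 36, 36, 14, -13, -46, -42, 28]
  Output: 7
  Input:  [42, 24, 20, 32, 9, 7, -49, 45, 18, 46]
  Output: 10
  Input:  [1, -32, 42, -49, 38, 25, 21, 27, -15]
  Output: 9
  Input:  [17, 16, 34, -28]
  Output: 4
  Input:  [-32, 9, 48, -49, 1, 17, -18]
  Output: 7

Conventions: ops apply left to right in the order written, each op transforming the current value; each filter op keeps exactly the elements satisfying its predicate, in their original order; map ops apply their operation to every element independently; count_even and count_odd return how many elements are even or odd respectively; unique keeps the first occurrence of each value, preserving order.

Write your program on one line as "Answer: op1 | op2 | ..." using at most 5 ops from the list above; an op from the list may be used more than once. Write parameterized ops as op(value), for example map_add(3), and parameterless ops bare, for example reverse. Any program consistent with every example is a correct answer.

map_mul(3) | unique | map_mul(7) | map_mul(-7) | len

Check, running the answer program on each example:
  [-42, -31, -19, -18, 37, 13, 36, -11] -> [-126, -93, -57, -54, 111, 39, 108, -33] -> [-126, -93, -57, -54, 111, 39, 108, -33] -> [-882, -651, -399, -378, 777, 273, 756, -231] -> [6174, 4557, 2793, 2646, -5439, -1911, -5292, 1617] -> 8
  [12, 36, 36, 14, -13, -46, -42, 28] -> [36, 108, 108, 42, -39, -138, -126, 84] -> [36, 108, 42, -39, -138, -126, 84] -> [252, 756, 294, -273, -966, -882, 588] -> [-1764, -5292, -2058, 1911, 6762, 6174, -4116] -> 7
  [42, 24, 20, 32, 9, 7, -49, 45, 18, 46] -> [126, 72, 60, 96, 27, 21, -147, 135, 54, 138] -> [126, 72, 60, 96, 27, 21, -147, 135, 54, 138] -> [882, 504, 420, 672, 189, 147, -1029, 945, 378, 966] -> [-6174, -3528, -2940, -4704, -1323, -1029, 7203, -6615, -2646, -6762] -> 10
  [1, -32, 42, -49, 38, 25, 21, 27, -15] -> [3, -96, 126, -147, 114, 75, 63, 81, -45] -> [3, -96, 126, -147, 114, 75, 63, 81, -45] -> [21, -672, 882, -1029, 798, 525, 441, 567, -315] -> [-147, 4704, -6174, 7203, -5586, -3675, -3087, -3969, 2205] -> 9
  [17, 16, 34, -28] -> [51, 48, 102, -84] -> [51, 48, 102, -84] -> [357, 336, 714, -588] -> [-2499, -2352, -4998, 4116] -> 4
  [-32, 9, 48, -49, 1, 17, -18] -> [-96, 27, 144, -147, 3, 51, -54] -> [-96, 27, 144, -147, 3, 51, -54] -> [-672, 189, 1008, -1029, 21, 357, -378] -> [4704, -1323, -7056, 7203, -147, -2499, 2646] -> 7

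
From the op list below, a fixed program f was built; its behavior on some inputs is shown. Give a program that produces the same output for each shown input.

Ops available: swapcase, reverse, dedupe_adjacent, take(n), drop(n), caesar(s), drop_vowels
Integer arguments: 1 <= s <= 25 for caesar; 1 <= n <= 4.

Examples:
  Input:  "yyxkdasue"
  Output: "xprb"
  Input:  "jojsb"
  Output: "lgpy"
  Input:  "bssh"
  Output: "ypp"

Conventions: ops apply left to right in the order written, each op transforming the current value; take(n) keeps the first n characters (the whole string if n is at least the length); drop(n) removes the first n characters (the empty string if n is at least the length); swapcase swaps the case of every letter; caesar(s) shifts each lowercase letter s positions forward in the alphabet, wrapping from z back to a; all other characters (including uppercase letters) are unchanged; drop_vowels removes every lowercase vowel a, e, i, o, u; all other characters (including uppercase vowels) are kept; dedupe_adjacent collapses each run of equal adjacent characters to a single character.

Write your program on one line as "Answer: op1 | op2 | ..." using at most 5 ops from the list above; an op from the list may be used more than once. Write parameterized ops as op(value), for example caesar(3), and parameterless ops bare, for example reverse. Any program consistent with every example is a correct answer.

caesar(23) | drop_vowels | reverse | take(4) | reverse

Check, running the answer program on each example:
  "yyxkdasue" -> "vvuhaxprb" -> "vvhxprb" -> "brpxhvv" -> "brpx" -> "xprb"
  "jojsb" -> "glgpy" -> "glgpy" -> "ypglg" -> "ypgl" -> "lgpy"
  "bssh" -> "yppe" -> "ypp" -> "ppy" -> "ppy" -> "ypp"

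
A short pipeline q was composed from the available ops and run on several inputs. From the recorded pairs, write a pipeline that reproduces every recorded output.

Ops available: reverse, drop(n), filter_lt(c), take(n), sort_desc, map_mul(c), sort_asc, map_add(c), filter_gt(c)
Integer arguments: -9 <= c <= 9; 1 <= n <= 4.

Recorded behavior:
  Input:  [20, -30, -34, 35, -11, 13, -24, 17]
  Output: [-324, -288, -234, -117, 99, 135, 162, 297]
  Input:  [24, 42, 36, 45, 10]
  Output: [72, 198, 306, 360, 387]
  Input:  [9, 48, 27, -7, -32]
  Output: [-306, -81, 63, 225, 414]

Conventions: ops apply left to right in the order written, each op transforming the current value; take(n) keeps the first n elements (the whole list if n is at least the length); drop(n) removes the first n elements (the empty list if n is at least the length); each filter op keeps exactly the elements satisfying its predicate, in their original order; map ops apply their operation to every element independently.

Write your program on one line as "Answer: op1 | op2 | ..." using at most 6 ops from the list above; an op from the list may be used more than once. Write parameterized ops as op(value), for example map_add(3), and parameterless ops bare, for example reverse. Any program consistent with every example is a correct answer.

map_add(-2) | sort_asc | sort_desc | map_mul(9) | reverse

Check, running the answer program on each example:
  [20, -30, -34, 35, -11, 13, -24, 17] -> [18, -32, -36, 33, -13, 11, -26, 15] -> [-36, -32, -26, -13, 11, 15, 18, 33] -> [33, 18, 15, 11, -13, -26, -32, -36] -> [297, 162, 135, 99, -117, -234, -288, -324] -> [-324, -288, -234, -117, 99, 135, 162, 297]
  [24, 42, 36, 45, 10] -> [22, 40, 34, 43, 8] -> [8, 22, 34, 40, 43] -> [43, 40, 34, 22, 8] -> [387, 360, 306, 198, 72] -> [72, 198, 306, 360, 387]
  [9, 48, 27, -7, -32] -> [7, 46, 25, -9, -34] -> [-34, -9, 7, 25, 46] -> [46, 25, 7, -9, -34] -> [414, 225, 63, -81, -306] -> [-306, -81, 63, 225, 414]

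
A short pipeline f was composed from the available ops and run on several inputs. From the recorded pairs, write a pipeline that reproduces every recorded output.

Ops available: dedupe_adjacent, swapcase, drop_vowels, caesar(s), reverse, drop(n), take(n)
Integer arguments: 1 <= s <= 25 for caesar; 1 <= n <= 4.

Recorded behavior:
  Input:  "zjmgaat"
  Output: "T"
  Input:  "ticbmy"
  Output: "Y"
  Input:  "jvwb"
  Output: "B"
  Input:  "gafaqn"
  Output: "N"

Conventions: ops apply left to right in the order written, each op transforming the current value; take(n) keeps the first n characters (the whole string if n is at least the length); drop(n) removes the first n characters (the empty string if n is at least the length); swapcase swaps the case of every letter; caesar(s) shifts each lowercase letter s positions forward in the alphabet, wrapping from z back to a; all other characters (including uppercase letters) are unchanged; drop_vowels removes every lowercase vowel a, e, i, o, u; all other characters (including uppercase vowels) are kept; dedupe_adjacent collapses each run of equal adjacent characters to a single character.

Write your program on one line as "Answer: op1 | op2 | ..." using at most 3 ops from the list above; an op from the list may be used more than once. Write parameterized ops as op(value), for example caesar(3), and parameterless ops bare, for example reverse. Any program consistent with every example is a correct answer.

reverse | swapcase | take(1)

Check, running the answer program on each example:
  "zjmgaat" -> "taagmjz" -> "TAAGMJZ" -> "T"
  "ticbmy" -> "ymbcit" -> "YMBCIT" -> "Y"
  "jvwb" -> "bwvj" -> "BWVJ" -> "B"
  "gafaqn" -> "nqafag" -> "NQAFAG" -> "N"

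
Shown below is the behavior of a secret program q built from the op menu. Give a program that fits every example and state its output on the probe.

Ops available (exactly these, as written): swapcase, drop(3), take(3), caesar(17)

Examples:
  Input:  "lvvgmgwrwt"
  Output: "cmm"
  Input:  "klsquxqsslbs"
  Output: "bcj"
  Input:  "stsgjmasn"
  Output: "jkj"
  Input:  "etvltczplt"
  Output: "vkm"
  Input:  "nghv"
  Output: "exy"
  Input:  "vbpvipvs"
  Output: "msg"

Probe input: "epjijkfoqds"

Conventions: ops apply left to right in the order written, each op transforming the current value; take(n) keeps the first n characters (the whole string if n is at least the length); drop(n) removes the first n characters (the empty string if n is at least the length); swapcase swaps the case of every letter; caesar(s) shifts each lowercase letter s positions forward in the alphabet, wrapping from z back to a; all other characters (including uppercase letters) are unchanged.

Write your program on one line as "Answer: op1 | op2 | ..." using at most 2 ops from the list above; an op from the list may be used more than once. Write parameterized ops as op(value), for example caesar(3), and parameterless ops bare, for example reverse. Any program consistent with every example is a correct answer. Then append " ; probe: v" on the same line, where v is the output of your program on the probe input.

take(3) | caesar(17) ; probe: "vga"

Check, running the answer program on each example:
  "lvvgmgwrwt" -> "lvv" -> "cmm"
  "klsquxqsslbs" -> "kls" -> "bcj"
  "stsgjmasn" -> "sts" -> "jkj"
  "etvltczplt" -> "etv" -> "vkm"
  "nghv" -> "ngh" -> "exy"
  "vbpvipvs" -> "vbp" -> "msg"
  probe: "epjijkfoqds" -> "epj" -> "vga"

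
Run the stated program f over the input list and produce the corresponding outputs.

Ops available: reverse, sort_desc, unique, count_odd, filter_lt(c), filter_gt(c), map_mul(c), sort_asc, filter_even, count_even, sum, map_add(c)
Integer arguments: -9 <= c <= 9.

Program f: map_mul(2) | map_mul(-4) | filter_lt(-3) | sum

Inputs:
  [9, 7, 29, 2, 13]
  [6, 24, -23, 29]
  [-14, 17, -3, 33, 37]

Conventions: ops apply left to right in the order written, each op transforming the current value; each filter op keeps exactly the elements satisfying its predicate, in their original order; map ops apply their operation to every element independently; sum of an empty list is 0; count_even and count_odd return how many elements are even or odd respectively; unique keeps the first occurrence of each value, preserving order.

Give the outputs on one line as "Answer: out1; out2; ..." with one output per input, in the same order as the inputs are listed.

Execution, op by op:
  [9, 7, 29, 2, 13] -> [18, 14, 58, 4, 26] -> [-72, -56, -232, -16, -104] -> [-72, -56, -232, -16, -104] -> -480
  [6, 24, -23, 29] -> [12, 48, -46, 58] -> [-48, -192, 184, -232] -> [-48, -192, -232] -> -472
  [-14, 17, -3, 33, 37] -> [-28, 34, -6, 66, 74] -> [112, -136, 24, -264, -296] -> [-136, -264, -296] -> -696

-480; -472; -696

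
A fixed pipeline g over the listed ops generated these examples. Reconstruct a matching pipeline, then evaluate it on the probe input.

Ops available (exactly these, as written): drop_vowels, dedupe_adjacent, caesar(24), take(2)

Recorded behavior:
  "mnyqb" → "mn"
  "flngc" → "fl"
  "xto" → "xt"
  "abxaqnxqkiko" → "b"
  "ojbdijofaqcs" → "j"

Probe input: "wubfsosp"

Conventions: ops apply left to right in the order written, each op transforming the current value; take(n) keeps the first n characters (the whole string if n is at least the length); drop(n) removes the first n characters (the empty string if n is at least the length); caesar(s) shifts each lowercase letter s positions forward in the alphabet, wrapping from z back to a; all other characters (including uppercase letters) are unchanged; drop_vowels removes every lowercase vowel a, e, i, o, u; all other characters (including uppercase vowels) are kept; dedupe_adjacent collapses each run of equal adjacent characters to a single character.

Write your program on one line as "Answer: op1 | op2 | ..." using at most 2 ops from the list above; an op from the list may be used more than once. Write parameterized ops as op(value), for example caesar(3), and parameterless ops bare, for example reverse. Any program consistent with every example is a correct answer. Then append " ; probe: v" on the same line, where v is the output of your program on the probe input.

take(2) | drop_vowels ; probe: "w"

Check, running the answer program on each example:
  "mnyqb" -> "mn" -> "mn"
  "flngc" -> "fl" -> "fl"
  "xto" -> "xt" -> "xt"
  "abxaqnxqkiko" -> "ab" -> "b"
  "ojbdijofaqcs" -> "oj" -> "j"
  probe: "wubfsosp" -> "wu" -> "w"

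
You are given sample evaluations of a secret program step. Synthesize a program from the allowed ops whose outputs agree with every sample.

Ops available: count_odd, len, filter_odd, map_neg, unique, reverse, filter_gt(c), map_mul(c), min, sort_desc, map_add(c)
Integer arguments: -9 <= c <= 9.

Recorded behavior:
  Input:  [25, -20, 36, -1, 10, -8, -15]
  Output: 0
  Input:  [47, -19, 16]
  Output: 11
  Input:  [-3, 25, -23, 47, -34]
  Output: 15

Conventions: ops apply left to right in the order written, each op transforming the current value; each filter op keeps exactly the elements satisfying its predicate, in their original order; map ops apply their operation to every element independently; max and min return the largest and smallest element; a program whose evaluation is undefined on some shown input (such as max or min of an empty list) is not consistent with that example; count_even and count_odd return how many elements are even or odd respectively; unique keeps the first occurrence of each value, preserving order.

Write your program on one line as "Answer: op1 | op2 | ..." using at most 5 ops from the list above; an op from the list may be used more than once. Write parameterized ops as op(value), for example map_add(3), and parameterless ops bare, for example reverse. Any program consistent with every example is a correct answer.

map_add(4) | map_neg | map_add(-4) | filter_gt(-1) | min

Check, running the answer program on each example:
  [25, -20, 36, -1, 10, -8, -15] -> [29, -16, 40, 3, 14, -4, -11] -> [-29, 16, -40, -3, -14, 4, 11] -> [-33, 12, -44, -7, -18, 0, 7] -> [12, 0, 7] -> 0
  [47, -19, 16] -> [51, -15, 20] -> [-51, 15, -20] -> [-55, 11, -24] -> [11] -> 11
  [-3, 25, -23, 47, -34] -> [1, 29, -19, 51, -30] -> [-1, -29, 19, -51, 30] -> [-5, -33, 15, -55, 26] -> [15, 26] -> 15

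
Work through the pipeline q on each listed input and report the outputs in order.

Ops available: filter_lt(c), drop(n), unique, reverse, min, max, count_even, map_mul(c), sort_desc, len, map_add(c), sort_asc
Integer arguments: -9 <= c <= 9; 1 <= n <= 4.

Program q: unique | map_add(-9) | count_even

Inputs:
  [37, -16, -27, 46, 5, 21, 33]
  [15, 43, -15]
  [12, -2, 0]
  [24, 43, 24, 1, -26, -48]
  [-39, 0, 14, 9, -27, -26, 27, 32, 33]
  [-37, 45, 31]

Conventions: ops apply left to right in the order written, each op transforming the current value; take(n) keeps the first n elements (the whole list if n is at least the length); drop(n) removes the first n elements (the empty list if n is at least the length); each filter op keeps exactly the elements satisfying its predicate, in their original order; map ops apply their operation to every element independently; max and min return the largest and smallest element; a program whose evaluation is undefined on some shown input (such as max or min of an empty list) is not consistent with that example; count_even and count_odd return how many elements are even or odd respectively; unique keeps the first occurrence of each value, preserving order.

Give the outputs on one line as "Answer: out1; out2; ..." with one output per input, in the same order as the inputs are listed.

Execution, op by op:
  [37, -16, -27, 46, 5, 21, 33] -> [37, -16, -27, 46, 5, 21, 33] -> [28, -25, -36, 37, -4, 12, 24] -> 5
  [15, 43, -15] -> [15, 43, -15] -> [6, 34, -24] -> 3
  [12, -2, 0] -> [12, -2, 0] -> [3, -11, -9] -> 0
  [24, 43, 24, 1, -26, -48] -> [24, 43, 1, -26, -48] -> [15, 34, -8, -35, -57] -> 2
  [-39, 0, 14, 9, -27, -26, 27, 32, 33] -> [-39, 0, 14, 9, -27, -26, 27, 32, 33] -> [-48, -9, 5, 0, -36, -35, 18, 23, 24] -> 5
  [-37, 45, 31] -> [-37, 45, 31] -> [-46, 36, 22] -> 3

5; 3; 0; 2; 5; 3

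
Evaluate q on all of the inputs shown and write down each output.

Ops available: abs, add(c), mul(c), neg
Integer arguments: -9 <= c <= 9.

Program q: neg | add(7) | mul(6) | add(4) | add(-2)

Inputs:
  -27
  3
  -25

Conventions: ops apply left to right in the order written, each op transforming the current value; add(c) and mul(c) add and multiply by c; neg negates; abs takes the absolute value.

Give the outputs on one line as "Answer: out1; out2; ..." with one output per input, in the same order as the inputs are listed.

206; 26; 194

Execution, op by op:
  -27 -> 27 -> 34 -> 204 -> 208 -> 206
  3 -> -3 -> 4 -> 24 -> 28 -> 26
  -25 -> 25 -> 32 -> 192 -> 196 -> 194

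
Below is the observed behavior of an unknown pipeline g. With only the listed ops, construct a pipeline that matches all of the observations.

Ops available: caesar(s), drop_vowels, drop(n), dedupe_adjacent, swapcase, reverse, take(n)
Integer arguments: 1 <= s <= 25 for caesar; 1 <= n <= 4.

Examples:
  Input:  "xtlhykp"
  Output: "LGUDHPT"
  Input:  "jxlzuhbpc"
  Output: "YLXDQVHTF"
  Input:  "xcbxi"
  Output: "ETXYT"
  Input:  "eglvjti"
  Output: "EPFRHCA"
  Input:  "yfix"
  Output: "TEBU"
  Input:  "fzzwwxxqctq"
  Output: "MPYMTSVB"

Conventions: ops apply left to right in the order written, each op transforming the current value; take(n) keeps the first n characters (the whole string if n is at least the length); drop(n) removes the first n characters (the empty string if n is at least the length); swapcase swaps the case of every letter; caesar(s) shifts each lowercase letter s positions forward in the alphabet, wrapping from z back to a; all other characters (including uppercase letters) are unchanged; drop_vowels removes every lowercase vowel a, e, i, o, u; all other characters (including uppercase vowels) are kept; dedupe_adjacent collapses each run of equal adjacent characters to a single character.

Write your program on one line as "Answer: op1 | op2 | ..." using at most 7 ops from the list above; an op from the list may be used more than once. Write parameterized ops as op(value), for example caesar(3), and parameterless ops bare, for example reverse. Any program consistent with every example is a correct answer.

caesar(22) | reverse | swapcase | reverse | dedupe_adjacent | reverse

Check, running the answer program on each example:
  "xtlhykp" -> "tphdugl" -> "lgudhpt" -> "LGUDHPT" -> "TPHDUGL" -> "TPHDUGL" -> "LGUDHPT"
  "jxlzuhbpc" -> "fthvqdxly" -> "ylxdqvhtf" -> "YLXDQVHTF" -> "FTHVQDXLY" -> "FTHVQDXLY" -> "YLXDQVHTF"
  "xcbxi" -> "tyxte" -> "etxyt" -> "ETXYT" -> "TYXTE" -> "TYXTE" -> "ETXYT"
  "eglvjti" -> "achrfpe" -> "epfrhca" -> "EPFRHCA" -> "ACHRFPE" -> "ACHRFPE" -> "EPFRHCA"
  "yfix" -> "ubet" -> "tebu" -> "TEBU" -> "UBET" -> "UBET" -> "TEBU"
  "fzzwwxxqctq" -> "bvvssttmypm" -> "mpymttssvvb" -> "MPYMTTSSVVB" -> "BVVSSTTMYPM" -> "BVSTMYPM" -> "MPYMTSVB"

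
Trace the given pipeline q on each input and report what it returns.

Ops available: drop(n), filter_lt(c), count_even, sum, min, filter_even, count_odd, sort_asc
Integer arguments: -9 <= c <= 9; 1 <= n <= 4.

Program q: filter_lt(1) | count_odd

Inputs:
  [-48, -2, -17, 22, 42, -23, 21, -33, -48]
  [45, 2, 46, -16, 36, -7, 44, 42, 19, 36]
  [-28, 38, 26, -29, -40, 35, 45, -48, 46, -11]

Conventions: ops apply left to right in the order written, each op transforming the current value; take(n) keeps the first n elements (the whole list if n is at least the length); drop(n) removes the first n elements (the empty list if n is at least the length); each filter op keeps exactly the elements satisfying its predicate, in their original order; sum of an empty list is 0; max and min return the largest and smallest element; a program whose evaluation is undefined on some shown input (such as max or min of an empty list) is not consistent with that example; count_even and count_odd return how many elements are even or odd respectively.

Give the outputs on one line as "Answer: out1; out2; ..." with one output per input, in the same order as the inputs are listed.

Execution, op by op:
  [-48, -2, -17, 22, 42, -23, 21, -33, -48] -> [-48, -2, -17, -23, -33, -48] -> 3
  [45, 2, 46, -16, 36, -7, 44, 42, 19, 36] -> [-16, -7] -> 1
  [-28, 38, 26, -29, -40, 35, 45, -48, 46, -11] -> [-28, -29, -40, -48, -11] -> 2

3; 1; 2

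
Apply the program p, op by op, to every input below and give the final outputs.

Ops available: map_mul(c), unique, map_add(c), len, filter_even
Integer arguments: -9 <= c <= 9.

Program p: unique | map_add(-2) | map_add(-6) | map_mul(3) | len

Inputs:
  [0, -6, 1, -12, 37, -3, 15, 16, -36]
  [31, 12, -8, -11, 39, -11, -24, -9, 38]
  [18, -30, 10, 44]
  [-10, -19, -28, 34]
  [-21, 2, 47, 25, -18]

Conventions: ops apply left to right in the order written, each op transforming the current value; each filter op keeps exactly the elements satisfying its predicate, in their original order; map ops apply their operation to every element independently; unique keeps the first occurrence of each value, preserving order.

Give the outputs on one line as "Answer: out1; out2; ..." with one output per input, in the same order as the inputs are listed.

9; 8; 4; 4; 5

Execution, op by op:
  [0, -6, 1, -12, 37, -3, 15, 16, -36] -> [0, -6, 1, -12, 37, -3, 15, 16, -36] -> [-2, -8, -1, -14, 35, -5, 13, 14, -38] -> [-8, -14, -7, -20, 29, -11, 7, 8, -44] -> [-24, -42, -21, -60, 87, -33, 21, 24, -132] -> 9
  [31, 12, -8, -11, 39, -11, -24, -9, 38] -> [31, 12, -8, -11, 39, -24, -9, 38] -> [29, 10, -10, -13, 37, -26, -11, 36] -> [23, 4, -16, -19, 31, -32, -17, 30] -> [69, 12, -48, -57, 93, -96, -51, 90] -> 8
  [18, -30, 10, 44] -> [18, -30, 10, 44] -> [16, -32, 8, 42] -> [10, -38, 2, 36] -> [30, -114, 6, 108] -> 4
  [-10, -19, -28, 34] -> [-10, -19, -28, 34] -> [-12, -21, -30, 32] -> [-18, -27, -36, 26] -> [-54, -81, -108, 78] -> 4
  [-21, 2, 47, 25, -18] -> [-21, 2, 47, 25, -18] -> [-23, 0, 45, 23, -20] -> [-29, -6, 39, 17, -26] -> [-87, -18, 117, 51, -78] -> 5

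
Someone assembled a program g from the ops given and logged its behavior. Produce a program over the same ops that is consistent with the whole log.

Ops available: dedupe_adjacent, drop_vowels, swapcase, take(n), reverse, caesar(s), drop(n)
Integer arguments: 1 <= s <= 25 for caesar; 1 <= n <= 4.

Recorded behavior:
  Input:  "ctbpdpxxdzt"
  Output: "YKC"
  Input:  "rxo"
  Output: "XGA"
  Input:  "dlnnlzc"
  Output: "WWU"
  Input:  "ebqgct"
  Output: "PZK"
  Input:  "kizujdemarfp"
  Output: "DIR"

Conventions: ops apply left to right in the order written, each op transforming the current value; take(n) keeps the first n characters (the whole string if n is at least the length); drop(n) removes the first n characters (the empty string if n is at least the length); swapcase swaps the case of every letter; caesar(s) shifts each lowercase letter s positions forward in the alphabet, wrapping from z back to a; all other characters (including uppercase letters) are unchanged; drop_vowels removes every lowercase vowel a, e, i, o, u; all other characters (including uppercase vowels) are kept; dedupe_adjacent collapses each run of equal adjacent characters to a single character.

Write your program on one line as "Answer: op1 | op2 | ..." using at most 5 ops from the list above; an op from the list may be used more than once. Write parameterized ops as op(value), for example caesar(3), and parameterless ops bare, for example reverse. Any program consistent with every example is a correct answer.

take(4) | caesar(9) | swapcase | reverse | take(3)

Check, running the answer program on each example:
  "ctbpdpxxdzt" -> "ctbp" -> "lcky" -> "LCKY" -> "YKCL" -> "YKC"
  "rxo" -> "rxo" -> "agx" -> "AGX" -> "XGA" -> "XGA"
  "dlnnlzc" -> "dlnn" -> "muww" -> "MUWW" -> "WWUM" -> "WWU"
  "ebqgct" -> "ebqg" -> "nkzp" -> "NKZP" -> "PZKN" -> "PZK"
  "kizujdemarfp" -> "kizu" -> "trid" -> "TRID" -> "DIRT" -> "DIR"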